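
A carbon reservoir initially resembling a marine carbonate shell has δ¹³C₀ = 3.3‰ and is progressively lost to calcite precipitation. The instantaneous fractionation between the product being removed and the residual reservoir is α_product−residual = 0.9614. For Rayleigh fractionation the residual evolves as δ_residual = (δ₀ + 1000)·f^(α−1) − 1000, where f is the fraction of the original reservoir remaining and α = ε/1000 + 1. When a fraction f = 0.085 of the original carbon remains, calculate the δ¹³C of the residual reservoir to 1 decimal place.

Rayleigh residual: δ_res = (δ₀ + 1000)·f^(α−1) − 1000
α − 1 = -0.03860
f^(α−1) = 0.085^(-0.03860) = 1.099827
δ_res = (3.3 + 1000) × 1.099827 − 1000 = 1103.457 − 1000 = 103.46‰

103.5‰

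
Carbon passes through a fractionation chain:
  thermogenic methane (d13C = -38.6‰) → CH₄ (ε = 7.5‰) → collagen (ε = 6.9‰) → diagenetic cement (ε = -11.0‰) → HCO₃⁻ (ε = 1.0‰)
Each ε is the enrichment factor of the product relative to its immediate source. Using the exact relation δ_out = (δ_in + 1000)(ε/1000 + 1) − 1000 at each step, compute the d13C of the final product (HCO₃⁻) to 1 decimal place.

step 1: δ = (-38.60 + 1000)·(7.5/1000 + 1) − 1000 = -31.39‰
step 2: δ = (-31.39 + 1000)·(6.9/1000 + 1) − 1000 = -24.71‰
step 3: δ = (-24.71 + 1000)·(-11.0/1000 + 1) − 1000 = -35.43‰
step 4: δ = (-35.43 + 1000)·(1.0/1000 + 1) − 1000 = -34.47‰

-34.5‰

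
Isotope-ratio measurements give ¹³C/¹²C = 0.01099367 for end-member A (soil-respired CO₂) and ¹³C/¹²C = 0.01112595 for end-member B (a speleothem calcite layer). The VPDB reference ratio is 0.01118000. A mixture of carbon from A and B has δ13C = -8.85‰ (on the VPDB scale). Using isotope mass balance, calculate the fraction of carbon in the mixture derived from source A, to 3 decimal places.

0.339

δ_A = (0.01099367/0.01118000 − 1)×1000 = (0.983334 − 1)×1000 = -16.666‰
δ_B = (0.01112595/0.01118000 − 1)×1000 = (0.995165 − 1)×1000 = -4.835‰
f_A = (δ_mix − δ_B)/(δ_A − δ_B) = (-8.85 − (-4.835))/(-16.666 − (-4.835))
f_A = -4.015 / -11.832 = 0.3394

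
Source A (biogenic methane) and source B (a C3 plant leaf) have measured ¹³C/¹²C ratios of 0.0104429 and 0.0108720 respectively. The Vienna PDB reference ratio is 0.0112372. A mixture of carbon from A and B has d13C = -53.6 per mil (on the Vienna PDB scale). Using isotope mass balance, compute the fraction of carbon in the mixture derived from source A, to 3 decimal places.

δ_A = (0.0104429/0.0112372 − 1)×1000 = (0.929315 − 1)×1000 = -70.685 per mil
δ_B = (0.0108720/0.0112372 − 1)×1000 = (0.967501 − 1)×1000 = -32.499 per mil
f_A = (δ_mix − δ_B)/(δ_A − δ_B) = (-53.6 − (-32.499))/(-70.685 − (-32.499))
f_A = -21.101 / -38.186 = 0.5526

0.553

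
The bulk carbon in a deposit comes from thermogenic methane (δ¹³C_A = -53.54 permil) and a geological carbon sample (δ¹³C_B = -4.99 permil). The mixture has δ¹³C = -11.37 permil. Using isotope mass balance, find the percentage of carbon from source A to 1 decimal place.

13.1%

δ_mix = f_A·δ_A + (1 − f_A)·δ_B  ⇒  f_A = (δ_mix − δ_B)/(δ_A − δ_B)
f_A = (-11.37 − (-4.99)) / (-53.54 − (-4.99))
f_A = -6.38 / -48.55 = 0.1314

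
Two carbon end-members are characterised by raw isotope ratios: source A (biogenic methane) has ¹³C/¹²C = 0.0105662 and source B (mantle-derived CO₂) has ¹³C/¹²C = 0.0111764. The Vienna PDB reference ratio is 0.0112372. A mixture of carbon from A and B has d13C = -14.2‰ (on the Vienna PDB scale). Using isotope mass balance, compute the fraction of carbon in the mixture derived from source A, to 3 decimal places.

0.162

δ_A = (0.0105662/0.0112372 − 1)×1000 = (0.940288 − 1)×1000 = -59.712‰
δ_B = (0.0111764/0.0112372 − 1)×1000 = (0.994589 − 1)×1000 = -5.411‰
f_A = (δ_mix − δ_B)/(δ_A − δ_B) = (-14.2 − (-5.411))/(-59.712 − (-5.411))
f_A = -8.789 / -54.302 = 0.1619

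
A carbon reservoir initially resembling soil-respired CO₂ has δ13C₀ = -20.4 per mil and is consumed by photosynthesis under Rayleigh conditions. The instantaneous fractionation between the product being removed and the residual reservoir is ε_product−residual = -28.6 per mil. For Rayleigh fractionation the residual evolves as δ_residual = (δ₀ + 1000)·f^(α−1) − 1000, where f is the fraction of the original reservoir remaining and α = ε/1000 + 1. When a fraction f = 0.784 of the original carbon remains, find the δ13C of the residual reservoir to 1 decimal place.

-13.6 per mil

Rayleigh residual: δ_res = (δ₀ + 1000)·f^(α−1) − 1000
α = ε/1000 + 1 = 0.97140, so α − 1 = -0.02860
f^(α−1) = 0.784^(-0.02860) = 1.006984
δ_res = (-20.4 + 1000) × 1.006984 − 1000 = 986.442 − 1000 = -13.56 per mil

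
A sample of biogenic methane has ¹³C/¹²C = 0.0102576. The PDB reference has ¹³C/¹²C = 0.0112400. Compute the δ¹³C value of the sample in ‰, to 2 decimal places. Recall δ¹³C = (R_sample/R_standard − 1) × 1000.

-87.40‰

δ¹³C = (R_sample / R_standard − 1) × 1000
R_sample / R_standard = 0.0102576 / 0.0112400 = 0.912598
δ¹³C = (0.912598 − 1) × 1000 = -87.402‰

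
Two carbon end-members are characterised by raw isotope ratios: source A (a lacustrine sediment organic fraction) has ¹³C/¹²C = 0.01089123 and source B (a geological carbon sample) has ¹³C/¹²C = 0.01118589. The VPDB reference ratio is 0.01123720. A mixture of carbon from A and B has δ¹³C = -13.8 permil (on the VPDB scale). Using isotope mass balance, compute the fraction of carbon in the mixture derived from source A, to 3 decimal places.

0.352

δ_A = (0.01089123/0.01123720 − 1)×1000 = (0.969212 − 1)×1000 = -30.788 permil
δ_B = (0.01118589/0.01123720 − 1)×1000 = (0.995434 − 1)×1000 = -4.566 permil
f_A = (δ_mix − δ_B)/(δ_A − δ_B) = (-13.8 − (-4.566))/(-30.788 − (-4.566))
f_A = -9.234 / -26.222 = 0.3521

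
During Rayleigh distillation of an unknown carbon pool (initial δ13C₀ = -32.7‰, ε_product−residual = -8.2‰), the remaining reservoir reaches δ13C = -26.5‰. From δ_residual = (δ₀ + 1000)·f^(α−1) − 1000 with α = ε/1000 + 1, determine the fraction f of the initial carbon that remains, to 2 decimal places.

α − 1 = ε/1000 = -0.0082
(δ_res + 1000)/(δ₀ + 1000) = (-26.5 + 1000)/(-32.7 + 1000) = 973.5/967.3 = 1.006410
f = 1.006410^(1/-0.0082) = exp(ln(1.006410)/-0.0082) = exp(0.00639/-0.0082)
f = exp(-0.7792) = 0.4588

0.46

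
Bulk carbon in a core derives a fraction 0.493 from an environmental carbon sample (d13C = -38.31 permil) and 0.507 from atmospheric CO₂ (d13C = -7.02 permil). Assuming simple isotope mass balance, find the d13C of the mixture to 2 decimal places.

-22.45 permil

δ_mix = f_A·δ_A + f_B·δ_B
δ_mix = 0.493 × (-38.31) + 0.507 × (-7.02)
δ_mix = -18.887 + -3.559 = -22.446 permil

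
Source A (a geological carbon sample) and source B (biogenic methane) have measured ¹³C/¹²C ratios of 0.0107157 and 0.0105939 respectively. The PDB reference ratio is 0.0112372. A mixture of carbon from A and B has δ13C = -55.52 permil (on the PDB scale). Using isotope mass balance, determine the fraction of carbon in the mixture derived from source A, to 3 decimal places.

0.159

δ_A = (0.0107157/0.0112372 − 1)×1000 = (0.953592 − 1)×1000 = -46.408 permil
δ_B = (0.0105939/0.0112372 − 1)×1000 = (0.942753 − 1)×1000 = -57.247 permil
f_A = (δ_mix − δ_B)/(δ_A − δ_B) = (-55.52 − (-57.247))/(-46.408 − (-57.247))
f_A = 1.727 / 10.839 = 0.1594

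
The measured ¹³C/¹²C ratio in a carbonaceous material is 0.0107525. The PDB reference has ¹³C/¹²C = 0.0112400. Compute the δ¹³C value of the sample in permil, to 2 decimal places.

δ¹³C = (R_sample / R_standard − 1) × 1000
R_sample / R_standard = 0.0107525 / 0.0112400 = 0.956628
δ¹³C = (0.956628 − 1) × 1000 = -43.372 permil

-43.37 permil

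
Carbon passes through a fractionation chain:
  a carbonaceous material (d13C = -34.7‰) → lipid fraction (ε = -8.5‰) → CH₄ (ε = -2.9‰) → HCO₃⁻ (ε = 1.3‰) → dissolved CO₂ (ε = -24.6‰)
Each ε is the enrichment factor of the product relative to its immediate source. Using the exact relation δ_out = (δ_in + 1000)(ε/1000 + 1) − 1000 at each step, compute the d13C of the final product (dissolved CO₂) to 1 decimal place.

step 1: δ = (-34.70 + 1000)·(-8.5/1000 + 1) − 1000 = -42.91‰
step 2: δ = (-42.91 + 1000)·(-2.9/1000 + 1) − 1000 = -45.68‰
step 3: δ = (-45.68 + 1000)·(1.3/1000 + 1) − 1000 = -44.44‰
step 4: δ = (-44.44 + 1000)·(-24.6/1000 + 1) − 1000 = -67.95‰

-67.9‰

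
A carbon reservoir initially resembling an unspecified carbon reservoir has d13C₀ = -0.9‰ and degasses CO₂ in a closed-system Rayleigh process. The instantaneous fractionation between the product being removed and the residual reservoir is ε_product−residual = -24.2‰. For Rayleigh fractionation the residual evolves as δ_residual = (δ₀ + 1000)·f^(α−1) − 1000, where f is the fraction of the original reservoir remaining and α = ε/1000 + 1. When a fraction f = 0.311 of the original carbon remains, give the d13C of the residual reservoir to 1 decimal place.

Rayleigh residual: δ_res = (δ₀ + 1000)·f^(α−1) − 1000
α = ε/1000 + 1 = 0.97580, so α − 1 = -0.02420
f^(α−1) = 0.311^(-0.02420) = 1.028668
δ_res = (-0.9 + 1000) × 1.028668 − 1000 = 1027.742 − 1000 = 27.74‰

27.7‰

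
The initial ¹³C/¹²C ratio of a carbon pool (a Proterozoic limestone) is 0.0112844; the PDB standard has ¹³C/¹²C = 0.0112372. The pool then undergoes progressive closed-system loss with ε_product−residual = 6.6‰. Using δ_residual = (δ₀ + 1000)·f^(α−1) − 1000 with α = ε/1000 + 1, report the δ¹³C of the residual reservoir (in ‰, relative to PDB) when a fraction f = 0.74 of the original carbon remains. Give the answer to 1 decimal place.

2.2‰

δ₀ = (0.0112844/0.0112372 − 1)×1000 = (1.004200 − 1)×1000 = 4.200‰
α − 1 = ε/1000 = 0.0066
f^(α−1) = 0.74^(0.0066) = 0.998015
δ_res = (4.200 + 1000) × 0.998015 − 1000 = 1002.207 − 1000 = 2.21‰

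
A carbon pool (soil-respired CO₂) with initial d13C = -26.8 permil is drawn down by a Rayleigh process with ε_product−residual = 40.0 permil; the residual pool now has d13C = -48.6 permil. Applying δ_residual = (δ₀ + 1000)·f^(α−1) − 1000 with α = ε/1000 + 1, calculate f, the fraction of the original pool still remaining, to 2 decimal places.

α − 1 = ε/1000 = 0.0400
(δ_res + 1000)/(δ₀ + 1000) = (-48.6 + 1000)/(-26.8 + 1000) = 951.4/973.2 = 0.977600
f = 0.977600^(1/0.0400) = exp(ln(0.977600)/0.0400) = exp(-0.02266/0.0400)
f = exp(-0.5664) = 0.5676

0.57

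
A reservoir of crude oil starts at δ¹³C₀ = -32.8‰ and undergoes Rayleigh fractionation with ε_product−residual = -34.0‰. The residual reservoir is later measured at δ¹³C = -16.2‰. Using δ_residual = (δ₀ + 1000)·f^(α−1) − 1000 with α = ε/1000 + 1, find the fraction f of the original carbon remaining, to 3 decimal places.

α − 1 = ε/1000 = -0.0340
(δ_res + 1000)/(δ₀ + 1000) = (-16.2 + 1000)/(-32.8 + 1000) = 983.8/967.2 = 1.017163
f = 1.017163^(1/-0.0340) = exp(ln(1.017163)/-0.0340) = exp(0.01702/-0.0340)
f = exp(-0.5005) = 0.6062

0.606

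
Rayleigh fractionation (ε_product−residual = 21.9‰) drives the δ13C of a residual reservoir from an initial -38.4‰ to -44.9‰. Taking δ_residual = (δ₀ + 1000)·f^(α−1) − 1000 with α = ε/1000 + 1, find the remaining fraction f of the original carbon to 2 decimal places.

α − 1 = ε/1000 = 0.0219
(δ_res + 1000)/(δ₀ + 1000) = (-44.9 + 1000)/(-38.4 + 1000) = 955.1/961.6 = 0.993240
f = 0.993240^(1/0.0219) = exp(ln(0.993240)/0.0219) = exp(-0.00678/0.0219)
f = exp(-0.3097) = 0.7337

0.73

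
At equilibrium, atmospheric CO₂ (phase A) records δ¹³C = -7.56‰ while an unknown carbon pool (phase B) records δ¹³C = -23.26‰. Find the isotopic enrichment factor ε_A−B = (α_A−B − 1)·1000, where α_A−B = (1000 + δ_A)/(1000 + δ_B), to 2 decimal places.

α_A−B = (1000 + -7.56) / (1000 + -23.26) = 992.44 / 976.74 = 1.016074
ε_A−B = (1.016074 − 1) × 1000 = 16.074‰
(The approximation ε ≈ δ_A − δ_B would give 15.70‰.)

16.07‰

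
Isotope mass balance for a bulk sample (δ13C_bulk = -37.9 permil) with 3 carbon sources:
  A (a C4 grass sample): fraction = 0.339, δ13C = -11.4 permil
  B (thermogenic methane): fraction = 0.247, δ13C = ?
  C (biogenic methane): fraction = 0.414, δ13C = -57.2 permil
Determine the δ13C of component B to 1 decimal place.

Isotope mass balance: δ_bulk = Σ fᵢ·δᵢ.
-37.9 = 0.339×(-11.4) + 0.247×δ_B + 0.414×(-57.2)
0.247·δ_B = -37.9 − (-27.545) = -10.355
δ_B = -10.355 / 0.247 = -41.92 permil

-41.9 permil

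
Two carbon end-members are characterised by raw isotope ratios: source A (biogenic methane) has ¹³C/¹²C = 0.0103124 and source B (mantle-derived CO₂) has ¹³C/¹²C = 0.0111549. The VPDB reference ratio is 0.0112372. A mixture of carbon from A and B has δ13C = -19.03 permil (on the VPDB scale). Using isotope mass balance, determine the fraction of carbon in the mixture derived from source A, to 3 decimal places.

0.156

δ_A = (0.0103124/0.0112372 − 1)×1000 = (0.917702 − 1)×1000 = -82.298 permil
δ_B = (0.0111549/0.0112372 − 1)×1000 = (0.992676 − 1)×1000 = -7.324 permil
f_A = (δ_mix − δ_B)/(δ_A − δ_B) = (-19.03 − (-7.324))/(-82.298 − (-7.324))
f_A = -11.706 / -74.974 = 0.1561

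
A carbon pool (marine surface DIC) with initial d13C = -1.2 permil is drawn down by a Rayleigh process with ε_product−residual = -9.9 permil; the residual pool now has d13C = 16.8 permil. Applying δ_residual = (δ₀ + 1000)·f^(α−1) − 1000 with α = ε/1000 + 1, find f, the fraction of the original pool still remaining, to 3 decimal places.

α − 1 = ε/1000 = -0.0099
(δ_res + 1000)/(δ₀ + 1000) = (16.8 + 1000)/(-1.2 + 1000) = 1016.8/998.8 = 1.018022
f = 1.018022^(1/-0.0099) = exp(ln(1.018022)/-0.0099) = exp(0.01786/-0.0099)
f = exp(-1.8042) = 0.1646

0.165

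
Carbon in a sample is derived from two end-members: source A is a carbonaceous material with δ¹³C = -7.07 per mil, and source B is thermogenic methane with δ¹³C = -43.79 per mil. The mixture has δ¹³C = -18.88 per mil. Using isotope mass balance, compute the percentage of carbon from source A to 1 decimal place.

δ_mix = f_A·δ_A + (1 − f_A)·δ_B  ⇒  f_A = (δ_mix − δ_B)/(δ_A − δ_B)
f_A = (-18.88 − (-43.79)) / (-7.07 − (-43.79))
f_A = 24.91 / 36.72 = 0.6784

67.8%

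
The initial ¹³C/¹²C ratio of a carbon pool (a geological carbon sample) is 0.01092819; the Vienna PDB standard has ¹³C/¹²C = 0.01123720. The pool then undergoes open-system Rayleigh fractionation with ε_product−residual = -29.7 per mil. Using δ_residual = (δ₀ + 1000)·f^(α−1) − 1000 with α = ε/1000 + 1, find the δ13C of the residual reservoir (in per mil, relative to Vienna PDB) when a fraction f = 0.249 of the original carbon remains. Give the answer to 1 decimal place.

δ₀ = (0.01092819/0.01123720 − 1)×1000 = (0.972501 − 1)×1000 = -27.499 per mil
α − 1 = ε/1000 = -0.0297
f^(α−1) = 0.249^(-0.0297) = 1.042156
δ_res = (-27.499 + 1000) × 1.042156 − 1000 = 1013.498 − 1000 = 13.50 per mil

13.5 per mil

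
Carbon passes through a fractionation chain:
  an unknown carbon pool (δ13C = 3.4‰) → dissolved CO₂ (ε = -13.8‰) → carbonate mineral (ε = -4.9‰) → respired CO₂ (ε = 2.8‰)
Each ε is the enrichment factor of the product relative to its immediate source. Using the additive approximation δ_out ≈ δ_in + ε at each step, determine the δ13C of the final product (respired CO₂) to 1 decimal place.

step 1: δ ≈ 3.4 + (-13.8) = -10.4‰
step 2: δ ≈ -10.4 + (-4.9) = -15.3‰
step 3: δ ≈ -15.3 + (2.8) = -12.5‰

-12.5‰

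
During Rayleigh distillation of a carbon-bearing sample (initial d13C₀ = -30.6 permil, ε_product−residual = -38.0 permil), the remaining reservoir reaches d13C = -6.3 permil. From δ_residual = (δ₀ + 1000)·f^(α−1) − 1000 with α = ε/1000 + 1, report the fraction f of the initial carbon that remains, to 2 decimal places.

0.52

α − 1 = ε/1000 = -0.0380
(δ_res + 1000)/(δ₀ + 1000) = (-6.3 + 1000)/(-30.6 + 1000) = 993.7/969.4 = 1.025067
f = 1.025067^(1/-0.0380) = exp(ln(1.025067)/-0.0380) = exp(0.02476/-0.0380)
f = exp(-0.6515) = 0.5212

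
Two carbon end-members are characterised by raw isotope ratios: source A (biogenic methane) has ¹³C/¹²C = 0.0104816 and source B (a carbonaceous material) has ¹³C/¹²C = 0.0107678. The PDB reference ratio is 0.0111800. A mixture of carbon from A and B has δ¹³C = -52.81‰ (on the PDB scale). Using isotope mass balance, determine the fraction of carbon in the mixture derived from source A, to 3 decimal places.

δ_A = (0.0104816/0.0111800 − 1)×1000 = (0.937531 − 1)×1000 = -62.469‰
δ_B = (0.0107678/0.0111800 − 1)×1000 = (0.963131 − 1)×1000 = -36.869‰
f_A = (δ_mix − δ_B)/(δ_A − δ_B) = (-52.81 − (-36.869))/(-62.469 − (-36.869))
f_A = -15.941 / -25.599 = 0.6227

0.623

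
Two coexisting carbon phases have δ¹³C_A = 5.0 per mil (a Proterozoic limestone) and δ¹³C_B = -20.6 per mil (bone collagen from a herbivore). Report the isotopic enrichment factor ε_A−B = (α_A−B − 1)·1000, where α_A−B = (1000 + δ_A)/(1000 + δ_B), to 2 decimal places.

α_A−B = (1000 + 5.0) / (1000 + -20.6) = 1005.0 / 979.4 = 1.026138
ε_A−B = (1.026138 − 1) × 1000 = 26.138 per mil
(The approximation ε ≈ δ_A − δ_B would give 25.6 per mil.)

26.14 per mil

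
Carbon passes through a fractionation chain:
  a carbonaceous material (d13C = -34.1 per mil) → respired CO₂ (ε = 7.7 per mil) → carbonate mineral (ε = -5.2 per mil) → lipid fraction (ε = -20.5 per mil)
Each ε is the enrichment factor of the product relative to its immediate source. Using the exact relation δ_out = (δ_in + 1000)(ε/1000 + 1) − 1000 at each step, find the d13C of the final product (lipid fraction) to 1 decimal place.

step 1: δ = (-34.10 + 1000)·(7.7/1000 + 1) − 1000 = -26.66 per mil
step 2: δ = (-26.66 + 1000)·(-5.2/1000 + 1) − 1000 = -31.72 per mil
step 3: δ = (-31.72 + 1000)·(-20.5/1000 + 1) − 1000 = -51.57 per mil

-51.6 per mil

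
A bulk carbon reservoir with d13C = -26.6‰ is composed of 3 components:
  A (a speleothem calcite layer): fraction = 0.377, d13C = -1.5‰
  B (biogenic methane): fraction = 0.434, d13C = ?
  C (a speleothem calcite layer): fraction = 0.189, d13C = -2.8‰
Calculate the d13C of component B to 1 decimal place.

Isotope mass balance: δ_bulk = Σ fᵢ·δᵢ.
-26.6 = 0.377×(-1.5) + 0.434×δ_B + 0.189×(-2.8)
0.434·δ_B = -26.6 − (-1.095) = -25.505
δ_B = -25.505 / 0.434 = -58.77‰

-58.8‰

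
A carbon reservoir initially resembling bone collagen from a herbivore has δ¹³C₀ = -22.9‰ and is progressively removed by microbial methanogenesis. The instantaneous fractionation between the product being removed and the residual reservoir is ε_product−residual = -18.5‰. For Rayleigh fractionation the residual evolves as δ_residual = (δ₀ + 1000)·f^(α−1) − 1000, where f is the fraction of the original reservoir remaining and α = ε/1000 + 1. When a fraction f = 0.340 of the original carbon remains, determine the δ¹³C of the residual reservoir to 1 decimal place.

Rayleigh residual: δ_res = (δ₀ + 1000)·f^(α−1) − 1000
α = ε/1000 + 1 = 0.98150, so α − 1 = -0.01850
f^(α−1) = 0.340^(-0.01850) = 1.020158
δ_res = (-22.9 + 1000) × 1.020158 − 1000 = 996.797 − 1000 = -3.20‰

-3.2‰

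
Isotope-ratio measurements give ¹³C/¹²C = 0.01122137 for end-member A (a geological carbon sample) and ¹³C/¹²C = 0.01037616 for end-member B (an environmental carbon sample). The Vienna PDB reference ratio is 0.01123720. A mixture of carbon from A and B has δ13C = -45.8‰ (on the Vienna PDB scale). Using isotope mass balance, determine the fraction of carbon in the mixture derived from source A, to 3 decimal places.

0.410

δ_A = (0.01122137/0.01123720 − 1)×1000 = (0.998591 − 1)×1000 = -1.409‰
δ_B = (0.01037616/0.01123720 − 1)×1000 = (0.923376 − 1)×1000 = -76.624‰
f_A = (δ_mix − δ_B)/(δ_A − δ_B) = (-45.8 − (-76.624))/(-1.409 − (-76.624))
f_A = 30.824 / 75.215 = 0.4098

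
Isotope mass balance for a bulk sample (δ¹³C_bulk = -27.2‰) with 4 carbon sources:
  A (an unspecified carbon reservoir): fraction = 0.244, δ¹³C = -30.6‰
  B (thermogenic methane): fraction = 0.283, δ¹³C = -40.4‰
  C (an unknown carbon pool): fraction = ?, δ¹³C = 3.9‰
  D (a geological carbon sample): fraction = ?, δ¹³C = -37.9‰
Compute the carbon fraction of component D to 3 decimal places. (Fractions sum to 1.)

0.243

Let f_D and f_C be the unknown fractions; fractions sum to 1 so f_D + f_C = 0.473.
Mass balance: Σ fᵢ·δᵢ = δ_bulk ⇒ f_D·(-37.9) + f_C·(3.9) = -27.2 − (-18.900) = -8.300
Substitute f_C = 0.473 − f_D:
f_D·(-37.9 − 3.9) = -8.300 − 0.473×(3.9) = -10.145
f_D = -10.145 / -41.8 = 0.2427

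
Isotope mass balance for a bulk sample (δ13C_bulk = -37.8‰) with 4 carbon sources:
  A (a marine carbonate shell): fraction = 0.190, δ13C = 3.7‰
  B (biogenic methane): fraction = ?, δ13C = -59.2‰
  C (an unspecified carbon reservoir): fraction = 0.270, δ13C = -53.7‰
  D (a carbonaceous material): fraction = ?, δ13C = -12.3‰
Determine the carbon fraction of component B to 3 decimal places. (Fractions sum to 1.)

0.370

Let f_B and f_D be the unknown fractions; fractions sum to 1 so f_B + f_D = 0.540.
Mass balance: Σ fᵢ·δᵢ = δ_bulk ⇒ f_B·(-59.2) + f_D·(-12.3) = -37.8 − (-13.796) = -24.004
Substitute f_D = 0.540 − f_B:
f_B·(-59.2 − -12.3) = -24.004 − 0.540×(-12.3) = -17.362
f_B = -17.362 / -46.9 = 0.3702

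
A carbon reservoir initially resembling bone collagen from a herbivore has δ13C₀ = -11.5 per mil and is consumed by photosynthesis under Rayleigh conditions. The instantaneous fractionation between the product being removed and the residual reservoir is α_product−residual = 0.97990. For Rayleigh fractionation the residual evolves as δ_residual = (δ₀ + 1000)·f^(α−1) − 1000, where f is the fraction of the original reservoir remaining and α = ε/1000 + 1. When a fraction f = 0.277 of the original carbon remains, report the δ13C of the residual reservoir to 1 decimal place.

14.3 per mil

Rayleigh residual: δ_res = (δ₀ + 1000)·f^(α−1) − 1000
α − 1 = -0.02010
f^(α−1) = 0.277^(-0.02010) = 1.026139
δ_res = (-11.5 + 1000) × 1.026139 − 1000 = 1014.338 − 1000 = 14.34 per mil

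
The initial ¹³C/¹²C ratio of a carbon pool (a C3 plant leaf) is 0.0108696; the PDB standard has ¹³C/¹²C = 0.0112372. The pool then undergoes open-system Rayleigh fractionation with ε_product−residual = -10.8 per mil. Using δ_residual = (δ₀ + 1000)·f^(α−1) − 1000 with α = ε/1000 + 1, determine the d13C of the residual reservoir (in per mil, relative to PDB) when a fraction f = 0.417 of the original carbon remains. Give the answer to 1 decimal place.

δ₀ = (0.0108696/0.0112372 − 1)×1000 = (0.967287 − 1)×1000 = -32.713 per mil
α − 1 = ε/1000 = -0.0108
f^(α−1) = 0.417^(-0.0108) = 1.009491
δ_res = (-32.713 + 1000) × 1.009491 − 1000 = 976.468 − 1000 = -23.53 per mil

-23.5 per mil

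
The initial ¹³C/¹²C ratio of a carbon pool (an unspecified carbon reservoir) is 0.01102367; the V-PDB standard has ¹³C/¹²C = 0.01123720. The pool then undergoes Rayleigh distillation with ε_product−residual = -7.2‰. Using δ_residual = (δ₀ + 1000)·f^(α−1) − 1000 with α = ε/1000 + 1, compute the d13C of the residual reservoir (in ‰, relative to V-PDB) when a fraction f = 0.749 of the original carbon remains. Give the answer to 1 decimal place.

-17.0‰

δ₀ = (0.01102367/0.01123720 − 1)×1000 = (0.980998 − 1)×1000 = -19.002‰
α − 1 = ε/1000 = -0.0072
f^(α−1) = 0.749^(-0.0072) = 1.002083
δ_res = (-19.002 + 1000) × 1.002083 − 1000 = 983.041 − 1000 = -16.96‰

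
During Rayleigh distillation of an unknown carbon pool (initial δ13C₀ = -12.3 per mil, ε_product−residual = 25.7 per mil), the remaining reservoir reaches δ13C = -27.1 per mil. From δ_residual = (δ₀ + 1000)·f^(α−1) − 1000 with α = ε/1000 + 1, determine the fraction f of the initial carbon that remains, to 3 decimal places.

α − 1 = ε/1000 = 0.0257
(δ_res + 1000)/(δ₀ + 1000) = (-27.1 + 1000)/(-12.3 + 1000) = 972.9/987.7 = 0.985016
f = 0.985016^(1/0.0257) = exp(ln(0.985016)/0.0257) = exp(-0.01510/0.0257)
f = exp(-0.5875) = 0.5557

0.556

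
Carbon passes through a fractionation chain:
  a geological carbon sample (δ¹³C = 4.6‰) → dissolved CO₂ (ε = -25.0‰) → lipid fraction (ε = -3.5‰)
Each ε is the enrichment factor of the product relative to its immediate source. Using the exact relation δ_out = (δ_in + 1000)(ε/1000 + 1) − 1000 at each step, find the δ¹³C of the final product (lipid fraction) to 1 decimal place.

-23.9‰

step 1: δ = (4.60 + 1000)·(-25.0/1000 + 1) − 1000 = -20.51‰
step 2: δ = (-20.51 + 1000)·(-3.5/1000 + 1) − 1000 = -23.94‰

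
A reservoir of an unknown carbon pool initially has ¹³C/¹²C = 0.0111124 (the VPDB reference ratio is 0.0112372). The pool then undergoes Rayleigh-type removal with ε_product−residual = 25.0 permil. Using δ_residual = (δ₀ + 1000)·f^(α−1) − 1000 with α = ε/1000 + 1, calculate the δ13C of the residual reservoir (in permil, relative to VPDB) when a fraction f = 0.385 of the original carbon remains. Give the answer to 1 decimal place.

-34.4 permil

δ₀ = (0.0111124/0.0112372 − 1)×1000 = (0.988894 − 1)×1000 = -11.106 permil
α − 1 = ε/1000 = 0.0250
f^(α−1) = 0.385^(0.0250) = 0.976420
δ_res = (-11.106 + 1000) × 0.976420 − 1000 = 965.576 − 1000 = -34.42 permil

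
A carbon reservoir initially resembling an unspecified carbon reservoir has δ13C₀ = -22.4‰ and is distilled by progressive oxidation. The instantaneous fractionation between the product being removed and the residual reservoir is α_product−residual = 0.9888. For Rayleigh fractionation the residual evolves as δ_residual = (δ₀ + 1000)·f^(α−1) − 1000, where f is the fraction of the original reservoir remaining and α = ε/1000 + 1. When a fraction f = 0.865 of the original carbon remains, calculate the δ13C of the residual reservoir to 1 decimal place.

Rayleigh residual: δ_res = (δ₀ + 1000)·f^(α−1) − 1000
α − 1 = -0.01120
f^(α−1) = 0.865^(-0.01120) = 1.001626
δ_res = (-22.4 + 1000) × 1.001626 − 1000 = 979.189 − 1000 = -20.81‰

-20.8‰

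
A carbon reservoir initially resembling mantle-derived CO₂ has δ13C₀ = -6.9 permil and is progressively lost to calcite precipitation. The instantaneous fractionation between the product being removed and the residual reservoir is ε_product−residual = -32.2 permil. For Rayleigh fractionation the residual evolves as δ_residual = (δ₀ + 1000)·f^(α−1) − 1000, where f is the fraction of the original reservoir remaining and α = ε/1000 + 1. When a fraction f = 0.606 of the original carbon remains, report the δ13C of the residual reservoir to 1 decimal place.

9.2 permil

Rayleigh residual: δ_res = (δ₀ + 1000)·f^(α−1) − 1000
α = ε/1000 + 1 = 0.96780, so α − 1 = -0.03220
f^(α−1) = 0.606^(-0.03220) = 1.016259
δ_res = (-6.9 + 1000) × 1.016259 − 1000 = 1009.247 − 1000 = 9.25 permil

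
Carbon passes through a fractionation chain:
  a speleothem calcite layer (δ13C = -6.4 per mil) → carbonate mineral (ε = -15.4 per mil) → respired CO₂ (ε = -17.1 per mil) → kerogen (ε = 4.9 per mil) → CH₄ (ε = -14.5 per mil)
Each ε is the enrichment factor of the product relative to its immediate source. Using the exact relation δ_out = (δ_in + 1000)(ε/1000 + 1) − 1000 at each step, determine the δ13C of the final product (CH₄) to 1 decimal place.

step 1: δ = (-6.40 + 1000)·(-15.4/1000 + 1) − 1000 = -21.70 per mil
step 2: δ = (-21.70 + 1000)·(-17.1/1000 + 1) − 1000 = -38.43 per mil
step 3: δ = (-38.43 + 1000)·(4.9/1000 + 1) − 1000 = -33.72 per mil
step 4: δ = (-33.72 + 1000)·(-14.5/1000 + 1) − 1000 = -47.73 per mil

-47.7 per mil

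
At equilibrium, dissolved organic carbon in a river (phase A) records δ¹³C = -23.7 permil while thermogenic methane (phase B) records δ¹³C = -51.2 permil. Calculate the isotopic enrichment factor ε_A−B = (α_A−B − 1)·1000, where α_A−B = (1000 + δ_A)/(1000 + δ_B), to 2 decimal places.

28.98 permil

α_A−B = (1000 + -23.7) / (1000 + -51.2) = 976.3 / 948.8 = 1.028984
ε_A−B = (1.028984 − 1) × 1000 = 28.984 permil
(The approximation ε ≈ δ_A − δ_B would give 27.5 permil.)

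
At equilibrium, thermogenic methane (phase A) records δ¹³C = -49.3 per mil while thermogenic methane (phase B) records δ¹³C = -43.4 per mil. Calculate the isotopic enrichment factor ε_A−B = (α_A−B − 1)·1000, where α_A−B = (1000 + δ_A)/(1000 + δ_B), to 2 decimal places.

α_A−B = (1000 + -49.3) / (1000 + -43.4) = 950.7 / 956.6 = 0.993832
ε_A−B = (0.993832 − 1) × 1000 = -6.168 per mil
(The approximation ε ≈ δ_A − δ_B would give -5.9 per mil.)

-6.17 per mil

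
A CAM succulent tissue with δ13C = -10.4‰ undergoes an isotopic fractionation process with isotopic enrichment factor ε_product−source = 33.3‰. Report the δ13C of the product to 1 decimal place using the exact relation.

22.6‰

To first order, δ_product ≈ δ_source + ε = 22.9‰.
Exactly, δ_product = (δ_source + 1000)·(ε/1000 + 1) − 1000.
δ_product = (-10.4 + 1000) × (33.3/1000 + 1) − 1000
δ_product = 22.55‰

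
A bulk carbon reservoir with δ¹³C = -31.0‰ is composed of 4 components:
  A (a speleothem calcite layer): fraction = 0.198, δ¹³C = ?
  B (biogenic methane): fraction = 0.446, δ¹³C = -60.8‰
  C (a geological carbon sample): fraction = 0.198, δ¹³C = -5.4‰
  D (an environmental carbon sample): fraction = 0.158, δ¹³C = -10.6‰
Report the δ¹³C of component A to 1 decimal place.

-5.8‰

Isotope mass balance: δ_bulk = Σ fᵢ·δᵢ.
-31.0 = 0.198×δ_A + 0.446×(-60.8) + 0.198×(-5.4) + 0.158×(-10.6)
0.198·δ_A = -31.0 − (-29.861) = -1.139
δ_A = -1.139 / 0.198 = -5.75‰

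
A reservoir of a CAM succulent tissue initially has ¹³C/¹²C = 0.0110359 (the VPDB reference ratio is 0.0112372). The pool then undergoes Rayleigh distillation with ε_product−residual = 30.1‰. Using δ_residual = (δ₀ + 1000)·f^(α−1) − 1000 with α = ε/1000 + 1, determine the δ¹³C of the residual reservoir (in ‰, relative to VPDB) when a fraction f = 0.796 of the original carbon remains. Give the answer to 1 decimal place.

-24.6‰

δ₀ = (0.0110359/0.0112372 − 1)×1000 = (0.982086 − 1)×1000 = -17.914‰
α − 1 = ε/1000 = 0.0301
f^(α−1) = 0.796^(0.0301) = 0.993156
δ_res = (-17.914 + 1000) × 0.993156 − 1000 = 975.365 − 1000 = -24.64‰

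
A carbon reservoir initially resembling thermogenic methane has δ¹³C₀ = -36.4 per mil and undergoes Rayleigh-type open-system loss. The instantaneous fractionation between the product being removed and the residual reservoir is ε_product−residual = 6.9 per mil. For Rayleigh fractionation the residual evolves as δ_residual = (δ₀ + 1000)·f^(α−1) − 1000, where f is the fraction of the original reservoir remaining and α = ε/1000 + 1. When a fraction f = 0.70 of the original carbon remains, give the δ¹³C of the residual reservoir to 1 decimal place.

-38.8 per mil

Rayleigh residual: δ_res = (δ₀ + 1000)·f^(α−1) − 1000
α = ε/1000 + 1 = 1.00690, so α − 1 = 0.00690
f^(α−1) = 0.70^(0.00690) = 0.997542
δ_res = (-36.4 + 1000) × 0.997542 − 1000 = 961.231 − 1000 = -38.77 per mil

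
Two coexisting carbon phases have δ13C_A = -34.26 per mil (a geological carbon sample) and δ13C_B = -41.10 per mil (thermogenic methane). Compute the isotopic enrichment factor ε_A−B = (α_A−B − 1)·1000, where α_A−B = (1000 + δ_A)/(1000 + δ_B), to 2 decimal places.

α_A−B = (1000 + -34.26) / (1000 + -41.10) = 965.74 / 958.90 = 1.007133
ε_A−B = (1.007133 − 1) × 1000 = 7.133 per mil
(The approximation ε ≈ δ_A − δ_B would give 6.84 per mil.)

7.13 per mil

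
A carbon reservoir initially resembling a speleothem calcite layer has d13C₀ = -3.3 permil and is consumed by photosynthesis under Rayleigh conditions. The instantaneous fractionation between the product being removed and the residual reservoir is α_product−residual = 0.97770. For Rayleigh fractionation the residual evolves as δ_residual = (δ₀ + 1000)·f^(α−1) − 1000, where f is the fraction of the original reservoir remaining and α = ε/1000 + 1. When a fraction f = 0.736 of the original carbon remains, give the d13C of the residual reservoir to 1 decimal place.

Rayleigh residual: δ_res = (δ₀ + 1000)·f^(α−1) − 1000
α − 1 = -0.02230
f^(α−1) = 0.736^(-0.02230) = 1.006859
δ_res = (-3.3 + 1000) × 1.006859 − 1000 = 1003.536 − 1000 = 3.54 permil

3.5 permil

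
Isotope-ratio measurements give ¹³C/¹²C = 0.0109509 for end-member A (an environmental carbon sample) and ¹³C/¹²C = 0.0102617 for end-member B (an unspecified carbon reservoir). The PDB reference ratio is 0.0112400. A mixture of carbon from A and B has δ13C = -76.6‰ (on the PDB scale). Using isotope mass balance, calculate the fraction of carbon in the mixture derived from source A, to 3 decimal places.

δ_A = (0.0109509/0.0112400 − 1)×1000 = (0.974279 − 1)×1000 = -25.721‰
δ_B = (0.0102617/0.0112400 − 1)×1000 = (0.912963 − 1)×1000 = -87.037‰
f_A = (δ_mix − δ_B)/(δ_A − δ_B) = (-76.6 − (-87.037))/(-25.721 − (-87.037))
f_A = 10.437 / 61.317 = 0.1702

0.170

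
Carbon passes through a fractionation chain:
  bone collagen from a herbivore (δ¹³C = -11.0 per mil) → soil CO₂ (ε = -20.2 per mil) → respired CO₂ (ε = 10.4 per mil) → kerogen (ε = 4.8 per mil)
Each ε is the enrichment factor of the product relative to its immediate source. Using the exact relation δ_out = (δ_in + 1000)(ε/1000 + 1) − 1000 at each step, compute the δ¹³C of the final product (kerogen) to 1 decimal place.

step 1: δ = (-11.00 + 1000)·(-20.2/1000 + 1) − 1000 = -30.98 per mil
step 2: δ = (-30.98 + 1000)·(10.4/1000 + 1) − 1000 = -20.90 per mil
step 3: δ = (-20.90 + 1000)·(4.8/1000 + 1) − 1000 = -16.20 per mil

-16.2 per mil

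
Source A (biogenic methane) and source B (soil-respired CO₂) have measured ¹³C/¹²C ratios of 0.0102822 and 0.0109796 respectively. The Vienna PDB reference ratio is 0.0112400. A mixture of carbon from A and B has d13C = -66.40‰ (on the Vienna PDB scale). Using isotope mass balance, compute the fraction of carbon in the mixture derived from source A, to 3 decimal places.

δ_A = (0.0102822/0.0112400 − 1)×1000 = (0.914786 − 1)×1000 = -85.214‰
δ_B = (0.0109796/0.0112400 − 1)×1000 = (0.976833 − 1)×1000 = -23.167‰
f_A = (δ_mix − δ_B)/(δ_A − δ_B) = (-66.40 − (-23.167))/(-85.214 − (-23.167))
f_A = -43.233 / -62.046 = 0.6968

0.697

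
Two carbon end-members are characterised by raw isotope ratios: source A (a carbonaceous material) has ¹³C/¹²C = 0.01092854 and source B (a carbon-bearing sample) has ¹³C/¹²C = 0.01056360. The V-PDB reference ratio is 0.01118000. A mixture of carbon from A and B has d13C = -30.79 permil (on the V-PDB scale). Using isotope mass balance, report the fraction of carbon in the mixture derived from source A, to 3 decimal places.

δ_A = (0.01092854/0.01118000 − 1)×1000 = (0.977508 − 1)×1000 = -22.492 permil
δ_B = (0.01056360/0.01118000 − 1)×1000 = (0.944866 − 1)×1000 = -55.134 permil
f_A = (δ_mix − δ_B)/(δ_A − δ_B) = (-30.79 − (-55.134))/(-22.492 − (-55.134))
f_A = 24.344 / 32.642 = 0.7458

0.746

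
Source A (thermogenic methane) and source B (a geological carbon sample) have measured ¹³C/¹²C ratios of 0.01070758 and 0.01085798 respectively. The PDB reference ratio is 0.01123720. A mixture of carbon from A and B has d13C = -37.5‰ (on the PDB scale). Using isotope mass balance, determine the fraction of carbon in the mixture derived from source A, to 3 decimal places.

0.280

δ_A = (0.01070758/0.01123720 − 1)×1000 = (0.952869 − 1)×1000 = -47.131‰
δ_B = (0.01085798/0.01123720 − 1)×1000 = (0.966253 − 1)×1000 = -33.747‰
f_A = (δ_mix − δ_B)/(δ_A − δ_B) = (-37.5 − (-33.747))/(-47.131 − (-33.747))
f_A = -3.753 / -13.384 = 0.2804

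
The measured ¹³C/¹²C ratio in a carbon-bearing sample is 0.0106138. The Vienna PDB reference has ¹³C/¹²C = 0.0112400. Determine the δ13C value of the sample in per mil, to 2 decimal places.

-55.71 per mil

δ13C = (R_sample / R_standard − 1) × 1000
R_sample / R_standard = 0.0106138 / 0.0112400 = 0.944288
δ13C = (0.944288 − 1) × 1000 = -55.712 per mil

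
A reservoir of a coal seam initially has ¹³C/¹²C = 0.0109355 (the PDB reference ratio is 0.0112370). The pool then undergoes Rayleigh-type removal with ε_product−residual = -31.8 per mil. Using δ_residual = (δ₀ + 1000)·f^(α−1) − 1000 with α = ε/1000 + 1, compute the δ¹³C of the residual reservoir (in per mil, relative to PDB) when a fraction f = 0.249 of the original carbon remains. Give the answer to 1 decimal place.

17.2 per mil

δ₀ = (0.0109355/0.0112370 − 1)×1000 = (0.973169 − 1)×1000 = -26.831 per mil
α − 1 = ε/1000 = -0.0318
f^(α−1) = 0.249^(-0.0318) = 1.045204
δ_res = (-26.831 + 1000) × 1.045204 − 1000 = 1017.160 − 1000 = 17.16 per mil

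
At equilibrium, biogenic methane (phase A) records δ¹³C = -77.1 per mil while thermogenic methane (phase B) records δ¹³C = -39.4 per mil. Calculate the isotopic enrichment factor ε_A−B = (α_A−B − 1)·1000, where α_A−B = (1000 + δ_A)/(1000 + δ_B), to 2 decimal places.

-39.25 per mil

α_A−B = (1000 + -77.1) / (1000 + -39.4) = 922.9 / 960.6 = 0.960754
ε_A−B = (0.960754 − 1) × 1000 = -39.246 per mil
(The approximation ε ≈ δ_A − δ_B would give -37.7 per mil.)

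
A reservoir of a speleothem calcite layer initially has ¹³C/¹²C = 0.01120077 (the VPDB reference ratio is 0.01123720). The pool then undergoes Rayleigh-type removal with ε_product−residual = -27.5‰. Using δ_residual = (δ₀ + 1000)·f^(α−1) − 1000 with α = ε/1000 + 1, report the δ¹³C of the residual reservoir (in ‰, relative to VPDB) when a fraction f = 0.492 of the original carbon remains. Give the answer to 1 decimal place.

δ₀ = (0.01120077/0.01123720 − 1)×1000 = (0.996758 − 1)×1000 = -3.242‰
α − 1 = ε/1000 = -0.0275
f^(α−1) = 0.492^(-0.0275) = 1.019697
δ_res = (-3.242 + 1000) × 1.019697 − 1000 = 1016.391 − 1000 = 16.39‰

16.4‰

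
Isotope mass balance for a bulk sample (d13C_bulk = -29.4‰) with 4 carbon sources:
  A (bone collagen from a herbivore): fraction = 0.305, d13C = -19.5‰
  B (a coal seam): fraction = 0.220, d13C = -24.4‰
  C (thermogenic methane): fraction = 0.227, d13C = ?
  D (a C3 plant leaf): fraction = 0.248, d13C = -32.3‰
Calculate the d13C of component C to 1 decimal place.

-44.4‰

Isotope mass balance: δ_bulk = Σ fᵢ·δᵢ.
-29.4 = 0.305×(-19.5) + 0.220×(-24.4) + 0.227×δ_C + 0.248×(-32.3)
0.227·δ_C = -29.4 − (-19.326) = -10.074
δ_C = -10.074 / 0.227 = -44.38‰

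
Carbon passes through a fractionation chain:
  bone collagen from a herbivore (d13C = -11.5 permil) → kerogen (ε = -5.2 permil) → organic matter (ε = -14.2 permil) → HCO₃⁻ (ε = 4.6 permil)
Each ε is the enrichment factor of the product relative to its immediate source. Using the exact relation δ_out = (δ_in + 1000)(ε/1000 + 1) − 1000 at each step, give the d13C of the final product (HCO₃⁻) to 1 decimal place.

-26.1 permil

step 1: δ = (-11.50 + 1000)·(-5.2/1000 + 1) − 1000 = -16.64 permil
step 2: δ = (-16.64 + 1000)·(-14.2/1000 + 1) − 1000 = -30.60 permil
step 3: δ = (-30.60 + 1000)·(4.6/1000 + 1) − 1000 = -26.14 permil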